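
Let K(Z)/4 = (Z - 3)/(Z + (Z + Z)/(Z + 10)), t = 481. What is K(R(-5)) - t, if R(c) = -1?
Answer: -5147/11 ≈ -467.91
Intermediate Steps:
K(Z) = 4*(-3 + Z)/(Z + 2*Z/(10 + Z)) (K(Z) = 4*((Z - 3)/(Z + (Z + Z)/(Z + 10))) = 4*((-3 + Z)/(Z + (2*Z)/(10 + Z))) = 4*((-3 + Z)/(Z + 2*Z/(10 + Z))) = 4*(-3 + Z)/(Z + 2*Z/(10 + Z)))
K(R(-5)) - t = 4*(-30 + (-1)**2 + 7*(-1))/(-1*(12 - 1)) - 1*481 = 4*(-1)*(-30 + 1 - 7)/11 - 481 = 4*(-1)*(1/11)*(-36) - 481 = 144/11 - 481 = -5147/11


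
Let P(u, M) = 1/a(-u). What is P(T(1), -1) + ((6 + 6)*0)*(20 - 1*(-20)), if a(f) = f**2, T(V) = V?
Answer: 1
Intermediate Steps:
P(u, M) = u**(-2) (P(u, M) = 1/((-u)**2) = 1/(u**2) = u**(-2))
P(T(1), -1) + ((6 + 6)*0)*(20 - 1*(-20)) = 1**(-2) + ((6 + 6)*0)*(20 - 1*(-20)) = 1 + (12*0)*(20 + 20) = 1 + 0*40 = 1 + 0 = 1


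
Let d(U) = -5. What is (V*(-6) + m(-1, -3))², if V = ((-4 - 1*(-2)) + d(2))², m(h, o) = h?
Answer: 87025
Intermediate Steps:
V = 49 (V = ((-4 - 1*(-2)) - 5)² = ((-4 + 2) - 5)² = (-2 - 5)² = (-7)² = 49)
(V*(-6) + m(-1, -3))² = (49*(-6) - 1)² = (-294 - 1)² = (-295)² = 87025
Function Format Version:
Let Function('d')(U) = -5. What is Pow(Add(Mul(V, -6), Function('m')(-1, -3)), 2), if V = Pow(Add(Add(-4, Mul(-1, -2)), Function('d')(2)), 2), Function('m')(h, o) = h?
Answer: 87025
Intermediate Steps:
V = 49 (V = Pow(Add(Add(-4, Mul(-1, -2)), -5), 2) = Pow(Add(Add(-4, 2), -5), 2) = Pow(Add(-2, -5), 2) = Pow(-7, 2) = 49)
Pow(Add(Mul(V, -6), Function('m')(-1, -3)), 2) = Pow(Add(Mul(49, -6), -1), 2) = Pow(Add(-294, -1), 2) = Pow(-295, 2) = 87025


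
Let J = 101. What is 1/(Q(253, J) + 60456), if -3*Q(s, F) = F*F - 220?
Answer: 1/57129 ≈ 1.7504e-5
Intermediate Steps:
Q(s, F) = 220/3 - F²/3 (Q(s, F) = -(F*F - 220)/3 = -(F² - 220)/3 = -(-220 + F²)/3 = 220/3 - F²/3)
1/(Q(253, J) + 60456) = 1/((220/3 - ⅓*101²) + 60456) = 1/((220/3 - ⅓*10201) + 60456) = 1/((220/3 - 10201/3) + 60456) = 1/(-3327 + 60456) = 1/57129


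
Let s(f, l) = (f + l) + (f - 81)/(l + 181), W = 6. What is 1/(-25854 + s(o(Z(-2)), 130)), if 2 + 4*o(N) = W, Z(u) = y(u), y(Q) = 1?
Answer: -311/7999933 ≈ -3.8875e-5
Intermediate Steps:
Z(u) = 1
o(N) = 1 (o(N) = -1/2 + (1/4)*6 = -1/2 + 3/2 = 1)
s(f, l) = f + l + (-81 + f)/(181 + l) (s(f, l) = (f + l) + (-81 + f)/(181 + l) = f + l + (-81 + f)/(181 + l))
1/(-25854 + s(o(Z(-2)), 130)) = 1/(-25854 + (-81 + 130**2 + 181*130 + 182*1 + 1*130)/(181 + 130)) = 1/(-25854 + (-81 + 16900 + 23530 + 182 + 130)/311) = 1/(-25854 + (1/311)*40661) = 1/(-25854 + 40661/311) = 1/(-7999933/311) = -311/7999933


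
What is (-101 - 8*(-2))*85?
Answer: -7225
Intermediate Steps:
(-101 - 8*(-2))*85 = (-101 + 16)*85 = -85*85 = -7225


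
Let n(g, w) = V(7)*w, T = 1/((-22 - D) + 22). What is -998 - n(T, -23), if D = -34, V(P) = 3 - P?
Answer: -1090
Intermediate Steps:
T = 1/34 (T = 1/((-22 - 1*(-34)) + 22) = 1/((-22 + 34) + 22) = 1/(12 + 22) = 1/34 ≈ 0.029412)
n(g, w) = -4*w (n(g, w) = (3 - 1*7)*w = (3 - 7)*w = -4*w)
-998 - n(T, -23) = -998 - (-4)*(-23) = -998 - 1*92 = -998 - 92 = -1090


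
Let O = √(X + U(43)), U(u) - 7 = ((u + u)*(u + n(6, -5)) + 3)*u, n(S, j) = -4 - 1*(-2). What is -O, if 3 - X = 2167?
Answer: -√149590 ≈ -386.77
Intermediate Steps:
X = -2164 (X = 3 - 1*2167 = 3 - 2167 = -2164)
n(S, j) = -2 (n(S, j) = -4 + 2 = -2)
U(u) = 7 + u*(3 + 2*u*(-2 + u)) (U(u) = 7 + ((u + u)*(u - 2) + 3)*u = 7 + ((2*u)*(-2 + u) + 3)*u = 7 + (2*u*(-2 + u) + 3)*u = 7 + (3 + 2*u*(-2 + u))*u = 7 + u*(3 + 2*u*(-2 + u)))
O = √149590 (O = √(-2164 + (7 - 4*43² + 2*43³ + 3*43)) = √(-2164 + (7 - 4*1849 + 2*79507 + 129)) = √(-2164 + (7 - 7396 + 159014 + 129)) = √(-2164 + 151754) = √149590 ≈ 386.77)
-O = -√149590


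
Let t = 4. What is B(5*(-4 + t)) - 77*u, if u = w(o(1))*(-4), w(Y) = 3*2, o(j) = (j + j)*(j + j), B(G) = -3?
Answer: 1845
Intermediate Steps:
o(j) = 4*j² (o(j) = (2*j)*(2*j) = 4*j²)
w(Y) = 6
u = -24 (u = 6*(-4) = -24)
B(5*(-4 + t)) - 77*u = -3 - 77*(-24) = -3 + 1848 = 1845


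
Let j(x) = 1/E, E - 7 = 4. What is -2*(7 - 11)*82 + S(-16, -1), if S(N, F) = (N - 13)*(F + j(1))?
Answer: 7506/11 ≈ 682.36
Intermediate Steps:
E = 11 (E = 7 + 4 = 11)
j(x) = 1/11
S(N, F) = (-13 + N)*(1/11 + F) (S(N, F) = (N - 13)*(F + 1/11) = (-13 + N)*(1/11 + F))
-2*(7 - 11)*82 + S(-16, -1) = -2*(7 - 11)*82 + (-13/11 - 13*(-1) + (1/11)*(-16) - 1*(-16)) = -2*(-4)*82 + (-13/11 + 13 - 16/11 + 16) = 8*82 + 290/11 = 656 + 290/11 = 7506/11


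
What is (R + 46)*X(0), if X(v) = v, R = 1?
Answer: 0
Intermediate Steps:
(R + 46)*X(0) = (1 + 46)*0 = 47*0 = 0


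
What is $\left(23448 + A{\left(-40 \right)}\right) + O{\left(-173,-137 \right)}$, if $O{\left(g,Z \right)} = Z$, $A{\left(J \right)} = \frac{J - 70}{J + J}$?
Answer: $\frac{186499}{8} \approx 23312.0$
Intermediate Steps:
$A{\left(J \right)} = \frac{-70 + J}{2 J}$
$\left(23448 + A{\left(-40 \right)}\right) + O{\left(-173,-137 \right)} = \left(23448 + \frac{-70 - 40}{2 \left(-40\right)}\right) - 137 = \left(23448 + \frac{1}{2} \left(- \frac{1}{40}\right) \left(-110\right)\right) - 137 = \left(23448 + \frac{11}{8}\right) - 137 = \frac{187595}{8} - 137 = \frac{186499}{8}$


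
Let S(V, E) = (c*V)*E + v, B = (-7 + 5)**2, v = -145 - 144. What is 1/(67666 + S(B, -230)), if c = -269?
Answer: 1/314857 ≈ 3.1760e-6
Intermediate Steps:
v = -289
B = 4 (B = (-2)**2 = 4)
S(V, E) = -289 - 269*E*V (S(V, E) = (-269*V)*E - 289 = -269*E*V - 289 = -289 - 269*E*V)
1/(67666 + S(B, -230)) = 1/(67666 + (-289 - 269*(-230)*4)) = 1/(67666 + (-289 + 247480)) = 1/(67666 + 247191) = 1/314857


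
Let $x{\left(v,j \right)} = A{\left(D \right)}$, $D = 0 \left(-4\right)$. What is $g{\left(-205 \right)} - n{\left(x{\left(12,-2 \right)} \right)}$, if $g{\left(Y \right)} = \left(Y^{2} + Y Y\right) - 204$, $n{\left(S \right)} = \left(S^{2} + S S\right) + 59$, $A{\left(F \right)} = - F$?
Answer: $83787$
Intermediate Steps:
$D = 0$
$x{\left(v,j \right)} = 0$ ($x{\left(v,j \right)} = \left(-1\right) 0 = 0$)
$n{\left(S \right)} = 59 + 2 S^{2}$ ($n{\left(S \right)} = \left(S^{2} + S^{2}\right) + 59 = 2 S^{2} + 59 = 59 + 2 S^{2}$)
$g{\left(Y \right)} = -204 + 2 Y^{2}$ ($g{\left(Y \right)} = \left(Y^{2} + Y^{2}\right) - 204 = 2 Y^{2} - 204 = -204 + 2 Y^{2}$)
$g{\left(-205 \right)} - n{\left(x{\left(12,-2 \right)} \right)} = \left(-204 + 2 \left(-205\right)^{2}\right) - \left(59 + 2 \cdot 0^{2}\right) = \left(-204 + 2 \cdot 42025\right) - \left(59 + 2 \cdot 0\right) = \left(-204 + 84050\right) - \left(59 + 0\right) = 83846 - 59 = 83787$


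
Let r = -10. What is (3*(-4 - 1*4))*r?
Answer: 240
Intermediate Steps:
(3*(-4 - 1*4))*r = (3*(-4 - 1*4))*(-10) = (3*(-4 - 4))*(-10) = (3*(-8))*(-10) = -24*(-10) = 240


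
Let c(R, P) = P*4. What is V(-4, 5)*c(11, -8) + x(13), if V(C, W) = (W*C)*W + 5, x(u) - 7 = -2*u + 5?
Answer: 3026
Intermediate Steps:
c(R, P) = 4*P
x(u) = 12 - 2*u (x(u) = 7 + (-2*u + 5) = 7 + (5 - 2*u) = 12 - 2*u)
V(C, W) = 5 + C*W² (V(C, W) = (C*W)*W + 5 = C*W² + 5 = 5 + C*W²)
V(-4, 5)*c(11, -8) + x(13) = (5 - 4*5²)*(4*(-8)) + (12 - 2*13) = (5 - 4*25)*(-32) + (12 - 26) = (5 - 100)*(-32) - 14 = -95*(-32) - 14 = 3040 - 14 = 3026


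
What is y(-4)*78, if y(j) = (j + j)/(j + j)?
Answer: 78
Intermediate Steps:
y(j) = 1 (y(j) = (2*j)/((2*j)) = (2*j)*(1/(2*j)) = 1)
y(-4)*78 = 1*78 = 78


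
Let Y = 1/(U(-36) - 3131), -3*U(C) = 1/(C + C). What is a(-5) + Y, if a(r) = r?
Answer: -3381691/676295 ≈ -5.0003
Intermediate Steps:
U(C) = -1/(6*C) (U(C) = -1/(3*(C + C)) = -1/(2*C)/3 = -1/(6*C))
Y = -216/676295 (Y = 1/(-⅙/(-36) - 3131) = 1/(-⅙*(-1/36) - 3131) = 1/(1/216 - 3131) = 1/(-676295/216) = -216/676295 ≈ -0.00031939)
a(-5) + Y = -5 - 216/676295 = -3381691/676295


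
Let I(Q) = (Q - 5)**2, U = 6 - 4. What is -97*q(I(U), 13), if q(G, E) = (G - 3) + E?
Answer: -1843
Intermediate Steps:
U = 2
I(Q) = (-5 + Q)**2
q(G, E) = -3 + E + G (q(G, E) = (-3 + G) + E = -3 + E + G)
-97*q(I(U), 13) = -97*(-3 + 13 + (-5 + 2)**2) = -97*(-3 + 13 + (-3)**2) = -97*(-3 + 13 + 9) = -97*19 = -1843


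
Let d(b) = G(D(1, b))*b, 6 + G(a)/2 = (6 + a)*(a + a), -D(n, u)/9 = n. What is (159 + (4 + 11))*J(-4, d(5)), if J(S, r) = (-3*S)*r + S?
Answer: 1001544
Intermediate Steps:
D(n, u) = -9*n
G(a) = -12 + 4*a*(6 + a) (G(a) = -12 + 2*((6 + a)*(a + a)) = -12 + 2*((6 + a)*(2*a)) = -12 + 2*(2*a*(6 + a)) = -12 + 4*a*(6 + a))
d(b) = 96*b (d(b) = (-12 + 4*(-9*1)² + 24*(-9*1))*b = (-12 + 4*(-9)² + 24*(-9))*b = (-12 + 4*81 - 216)*b = (-12 + 324 - 216)*b = 96*b)
J(S, r) = S - 3*S*r (J(S, r) = -3*S*r + S = S - 3*S*r)
(159 + (4 + 11))*J(-4, d(5)) = (159 + (4 + 11))*(-4*(1 - 288*5)) = (159 + 15)*(-4*(1 - 3*480)) = 174*(-4*(1 - 1440)) = 174*(-4*(-1439)) = 174*5756 = 1001544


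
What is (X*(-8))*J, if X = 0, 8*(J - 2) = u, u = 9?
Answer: 0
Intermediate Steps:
J = 25/8 (J = 2 + (⅛)*9 = 2 + 9/8 = 25/8 ≈ 3.1250)
(X*(-8))*J = (0*(-8))*(25/8) = 0*(25/8) = 0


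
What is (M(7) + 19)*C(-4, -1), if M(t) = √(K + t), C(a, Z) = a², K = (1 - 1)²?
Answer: 304 + 16*√7 ≈ 346.33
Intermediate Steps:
K = 0 (K = 0² = 0)
M(t) = √t (M(t) = √(0 + t) = √t)
(M(7) + 19)*C(-4, -1) = (√7 + 19)*(-4)² = (19 + √7)*16 = 304 + 16*√7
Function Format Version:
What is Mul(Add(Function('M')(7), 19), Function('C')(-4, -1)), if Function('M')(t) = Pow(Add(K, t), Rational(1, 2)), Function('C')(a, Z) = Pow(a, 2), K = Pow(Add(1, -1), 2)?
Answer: Add(304, Mul(16, Pow(7, Rational(1, 2)))) ≈ 346.33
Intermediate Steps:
K = 0 (K = Pow(0, 2) = 0)
Function('M')(t) = Pow(t, Rational(1, 2)) (Function('M')(t) = Pow(Add(0, t), Rational(1, 2)) = Pow(t, Rational(1, 2)))
Mul(Add(Function('M')(7), 19), Function('C')(-4, -1)) = Mul(Add(Pow(7, Rational(1, 2)), 19), Pow(-4, 2)) = Mul(Add(19, Pow(7, Rational(1, 2))), 16) = Add(304, Mul(16, Pow(7, Rational(1, 2))))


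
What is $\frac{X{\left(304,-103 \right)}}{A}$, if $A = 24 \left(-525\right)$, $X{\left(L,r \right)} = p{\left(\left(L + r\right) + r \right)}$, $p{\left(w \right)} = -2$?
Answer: $\frac{1}{6300} \approx 0.00015873$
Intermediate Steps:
$X{\left(L,r \right)} = -2$
$A = -12600$
$\frac{X{\left(304,-103 \right)}}{A} = - \frac{2}{-12600} = \left(-2\right) \left(- \frac{1}{12600}\right) = \frac{1}{6300}$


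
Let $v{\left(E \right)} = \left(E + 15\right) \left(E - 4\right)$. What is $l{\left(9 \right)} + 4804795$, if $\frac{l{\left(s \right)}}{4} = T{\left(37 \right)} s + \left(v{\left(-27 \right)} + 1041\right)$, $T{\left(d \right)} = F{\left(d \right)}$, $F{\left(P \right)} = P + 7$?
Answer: $4812031$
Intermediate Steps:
$v{\left(E \right)} = \left(-4 + E\right) \left(15 + E\right)$ ($v{\left(E \right)} = \left(15 + E\right) \left(-4 + E\right) = \left(-4 + E\right) \left(15 + E\right)$)
$F{\left(P \right)} = 7 + P$
$T{\left(d \right)} = 7 + d$
$l{\left(s \right)} = 5652 + 176 s$ ($l{\left(s \right)} = 4 \left(\left(7 + 37\right) s + \left(\left(-60 + \left(-27\right)^{2} + 11 \left(-27\right)\right) + 1041\right)\right) = 4 \left(44 s + \left(\left(-60 + 729 - 297\right) + 1041\right)\right) = 4 \left(44 s + \left(372 + 1041\right)\right) = 4 \left(44 s + 1413\right) = 4 \left(1413 + 44 s\right) = 5652 + 176 s$)
$l{\left(9 \right)} + 4804795 = \left(5652 + 176 \cdot 9\right) + 4804795 = \left(5652 + 1584\right) + 4804795 = 7236 + 4804795 = 4812031$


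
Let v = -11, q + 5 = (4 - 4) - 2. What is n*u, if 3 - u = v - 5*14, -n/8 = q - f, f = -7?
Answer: 0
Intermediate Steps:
q = -7 (q = -5 + ((4 - 4) - 2) = -5 + (0 - 2) = -5 - 2 = -7)
n = 0 (n = -8*(-7 - 1*(-7)) = -8*(-7 + 7) = -8*0 = 0)
u = 84 (u = 3 - (-11 - 5*14) = 3 - (-11 - 70) = 3 - 1*(-81) = 3 + 81 = 84)
n*u = 0*84 = 0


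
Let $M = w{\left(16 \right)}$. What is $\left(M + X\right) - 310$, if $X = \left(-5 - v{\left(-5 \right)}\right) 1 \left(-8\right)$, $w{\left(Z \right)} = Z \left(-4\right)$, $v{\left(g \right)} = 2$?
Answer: $-318$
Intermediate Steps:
$w{\left(Z \right)} = - 4 Z$
$M = -64$ ($M = \left(-4\right) 16 = -64$)
$X = 56$ ($X = \left(-5 - 2\right) 1 \left(-8\right) = \left(-7\right) 1 \left(-8\right) = \left(-7\right) \left(-8\right) = 56$)
$\left(M + X\right) - 310 = \left(-64 + 56\right) - 310 = -8 - 310 = -318$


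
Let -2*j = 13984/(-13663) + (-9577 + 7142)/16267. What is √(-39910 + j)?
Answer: I*√7885739128086384205654/444512042 ≈ 199.77*I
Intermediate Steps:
j = 260747133/444512042 (j = -(13984/(-13663) + (-9577 + 7142)/16267)/2 = -(13984*(-1/13663) - 2435*1/16267)/2 = -(-13984/13663 - 2435/16267)/2 = -½*(-260747133/222256021) = 260747133/444512042 ≈ 0.58659)
√(-39910 + j) = √(-39910 + 260747133/444512042) = √(-17740214849087/444512042) = I*√7885739128086384205654/444512042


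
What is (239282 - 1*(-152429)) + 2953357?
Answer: 3345068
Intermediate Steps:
(239282 - 1*(-152429)) + 2953357 = (239282 + 152429) + 2953357 = 391711 + 2953357 = 3345068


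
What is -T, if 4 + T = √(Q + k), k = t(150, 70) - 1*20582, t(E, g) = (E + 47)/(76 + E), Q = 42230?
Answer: 4 - √1105737770/226 ≈ -143.14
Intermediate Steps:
t(E, g) = (47 + E)/(76 + E)
k = -4651335/226 (k = (47 + 150)/(76 + 150) - 1*20582 = 197/226 - 20582 = -4651335/226 ≈ -20581.)
T = -4 + √1105737770/226 (T = -4 + √(42230 - 4651335/226) = -4 + √(4892645/226) = -4 + √1105737770/226 ≈ 143.14)
-T = -(-4 + √1105737770/226) = 4 - √1105737770/226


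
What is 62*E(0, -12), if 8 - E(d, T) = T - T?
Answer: 496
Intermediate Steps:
E(d, T) = 8 (E(d, T) = 8 - (T - T) = 8 - 1*0 = 8 + 0 = 8)
62*E(0, -12) = 62*8 = 496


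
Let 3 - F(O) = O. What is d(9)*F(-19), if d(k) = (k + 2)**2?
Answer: 2662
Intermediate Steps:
d(k) = (2 + k)**2
F(O) = 3 - O
d(9)*F(-19) = (2 + 9)**2*(3 - 1*(-19)) = 11**2*(3 + 19) = 121*22 = 2662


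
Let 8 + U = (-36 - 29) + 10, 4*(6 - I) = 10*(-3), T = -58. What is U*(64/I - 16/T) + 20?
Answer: -25756/87 ≈ -296.05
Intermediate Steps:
I = 27/2 (I = 6 - 5*(-3)/2 = 6 - ¼*(-30) = 6 + 15/2 = 27/2 ≈ 13.500)
U = -63 (U = -8 + ((-36 - 29) + 10) = -8 + (-65 + 10) = -8 - 55 = -63)
U*(64/I - 16/T) + 20 = -63*(64/(27/2) - 16/(-58)) + 20 = -63*(64*(2/27) - 16*(-1/58)) + 20 = -63*(128/27 + 8/29) + 20 = -63*3928/783 + 20 = -27496/87 + 20 = -25756/87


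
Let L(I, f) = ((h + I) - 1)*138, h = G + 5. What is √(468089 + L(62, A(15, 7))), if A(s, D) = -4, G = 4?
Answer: √477749 ≈ 691.19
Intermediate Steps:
h = 9 (h = 4 + 5 = 9)
L(I, f) = 1104 + 138*I (L(I, f) = ((9 + I) - 1)*138 = (8 + I)*138 = 1104 + 138*I)
√(468089 + L(62, A(15, 7))) = √(468089 + (1104 + 138*62)) = √(468089 + (1104 + 8556)) = √(468089 + 9660) = √477749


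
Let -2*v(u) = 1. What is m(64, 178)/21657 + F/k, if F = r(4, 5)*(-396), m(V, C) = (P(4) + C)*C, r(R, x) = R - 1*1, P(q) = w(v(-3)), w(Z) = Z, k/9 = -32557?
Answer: 1031497139/705086949 ≈ 1.4629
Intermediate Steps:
v(u) = -½ (v(u) = -½*1 = -½)
k = -293013 (k = 9*(-32557) = -293013)
P(q) = -½
r(R, x) = -1 + R (r(R, x) = R - 1 = -1 + R)
m(V, C) = C*(-½ + C) (m(V, C) = (-½ + C)*C = C*(-½ + C))
F = -1188 (F = (-1 + 4)*(-396) = 3*(-396) = -1188)
m(64, 178)/21657 + F/k = (178*(-½ + 178))/21657 - 1188/(-293013) = (178*(355/2))*(1/21657) - 1188*(-1/293013) = 31595*(1/21657) + 132/32557 = 31595/21657 + 132/32557 = 1031497139/705086949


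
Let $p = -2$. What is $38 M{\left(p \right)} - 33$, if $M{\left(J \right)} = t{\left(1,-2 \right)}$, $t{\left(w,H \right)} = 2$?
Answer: $43$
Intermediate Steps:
$M{\left(J \right)} = 2$
$38 M{\left(p \right)} - 33 = 38 \cdot 2 - 33 = 76 - 33 = 43$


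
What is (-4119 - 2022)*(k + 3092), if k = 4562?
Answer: -47003214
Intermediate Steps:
(-4119 - 2022)*(k + 3092) = (-4119 - 2022)*(4562 + 3092) = -6141*7654 = -47003214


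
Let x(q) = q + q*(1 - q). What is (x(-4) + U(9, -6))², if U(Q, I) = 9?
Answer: 225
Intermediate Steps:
(x(-4) + U(9, -6))² = (-4*(2 - 1*(-4)) + 9)² = (-4*(2 + 4) + 9)² = (-4*6 + 9)² = (-24 + 9)² = (-15)² = 225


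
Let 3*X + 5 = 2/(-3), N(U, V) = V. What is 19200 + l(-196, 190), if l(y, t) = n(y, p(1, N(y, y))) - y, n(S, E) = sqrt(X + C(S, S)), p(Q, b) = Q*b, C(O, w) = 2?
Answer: 58189/3 ≈ 19396.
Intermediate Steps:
X = -17/9 (X = -5/3 + (2/(-3))/3 = -5/3 + (2*(-1/3))/3 = -5/3 + (1/3)*(-2/3) = -5/3 - 2/9 = -17/9 ≈ -1.8889)
n(S, E) = 1/3 (n(S, E) = sqrt(-17/9 + 2) = sqrt(1/9) = 1/3)
l(y, t) = 1/3 - y
19200 + l(-196, 190) = 19200 + (1/3 - 1*(-196)) = 19200 + (1/3 + 196) = 19200 + 589/3 = 58189/3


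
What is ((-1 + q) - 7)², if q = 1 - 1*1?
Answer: 64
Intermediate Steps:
q = 0 (q = 1 - 1 = 0)
((-1 + q) - 7)² = ((-1 + 0) - 7)² = (-1 - 7)² = (-8)² = 64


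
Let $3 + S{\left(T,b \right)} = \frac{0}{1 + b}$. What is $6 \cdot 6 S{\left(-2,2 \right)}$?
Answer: $-108$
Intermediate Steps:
$S{\left(T,b \right)} = -3$ ($S{\left(T,b \right)} = -3 + \frac{0}{1 + b} = -3 + 0 = -3$)
$6 \cdot 6 S{\left(-2,2 \right)} = 6 \cdot 6 \left(-3\right) = 36 \left(-3\right) = -108$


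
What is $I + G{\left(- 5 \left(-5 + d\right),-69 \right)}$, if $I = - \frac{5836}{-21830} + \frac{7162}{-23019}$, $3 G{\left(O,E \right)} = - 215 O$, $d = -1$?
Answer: $- \frac{540203631538}{251252385} \approx -2150.0$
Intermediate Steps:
$G{\left(O,E \right)} = - \frac{215 O}{3}$ ($G{\left(O,E \right)} = \frac{\left(-215\right) O}{3} = - \frac{215 O}{3}$)
$I = - \frac{11003788}{251252385}$ ($I = \left(-5836\right) \left(- \frac{1}{21830}\right) + 7162 \left(- \frac{1}{23019}\right) = \frac{2918}{10915} - \frac{7162}{23019} = - \frac{11003788}{251252385} \approx -0.043796$)
$I + G{\left(- 5 \left(-5 + d\right),-69 \right)} = - \frac{11003788}{251252385} - \frac{215 \left(- 5 \left(-5 - 1\right)\right)}{3} = - \frac{11003788}{251252385} - \frac{215 \left(\left(-5\right) \left(-6\right)\right)}{3} = - \frac{11003788}{251252385} - 2150 = - \frac{540203631538}{251252385}$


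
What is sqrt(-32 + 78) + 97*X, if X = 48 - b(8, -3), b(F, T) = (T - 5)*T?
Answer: 2328 + sqrt(46) ≈ 2334.8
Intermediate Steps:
b(F, T) = T*(-5 + T) (b(F, T) = (-5 + T)*T = T*(-5 + T))
X = 24 (X = 48 - (-3)*(-5 - 3) = 48 - (-3)*(-8) = 48 - 1*24 = 48 - 24 = 24)
sqrt(-32 + 78) + 97*X = sqrt(-32 + 78) + 97*24 = sqrt(46) + 2328 = 2328 + sqrt(46)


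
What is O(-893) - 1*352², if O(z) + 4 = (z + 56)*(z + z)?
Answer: 1370974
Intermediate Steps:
O(z) = -4 + 2*z*(56 + z) (O(z) = -4 + (z + 56)*(z + z) = -4 + (56 + z)*(2*z) = -4 + 2*z*(56 + z))
O(-893) - 1*352² = (-4 + 2*(-893)² + 112*(-893)) - 1*352² = (-4 + 2*797449 - 100016) - 1*123904 = (-4 + 1594898 - 100016) - 123904 = 1494878 - 123904 = 1370974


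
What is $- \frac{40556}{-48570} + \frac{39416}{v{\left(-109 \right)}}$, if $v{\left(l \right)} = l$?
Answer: $- \frac{955007258}{2647065} \approx -360.78$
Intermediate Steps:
$- \frac{40556}{-48570} + \frac{39416}{v{\left(-109 \right)}} = - \frac{40556}{-48570} + \frac{39416}{-109} = \left(-40556\right) \left(- \frac{1}{48570}\right) + 39416 \left(- \frac{1}{109}\right) = \frac{20278}{24285} - \frac{39416}{109} = - \frac{955007258}{2647065}$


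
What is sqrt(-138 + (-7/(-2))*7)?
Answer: I*sqrt(454)/2 ≈ 10.654*I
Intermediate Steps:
sqrt(-138 + (-7/(-2))*7) = sqrt(-138 - 1/2*(-7)*7) = sqrt(-138 + (7/2)*7) = sqrt(-138 + 49/2) = sqrt(-227/2) = I*sqrt(454)/2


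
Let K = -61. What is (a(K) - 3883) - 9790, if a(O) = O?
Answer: -13734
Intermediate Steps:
(a(K) - 3883) - 9790 = (-61 - 3883) - 9790 = -3944 - 9790 = -13734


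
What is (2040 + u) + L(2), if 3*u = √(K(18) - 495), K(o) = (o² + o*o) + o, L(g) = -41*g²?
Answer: 1876 + √19 ≈ 1880.4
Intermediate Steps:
K(o) = o + 2*o² (K(o) = (o² + o²) + o = 2*o² + o = o + 2*o²)
u = √19 (u = √(18*(1 + 2*18) - 495)/3 = √(18*(1 + 36) - 495)/3 = √(18*37 - 495)/3 = √(666 - 495)/3 = √171/3 = (3*√19)/3 = √19 ≈ 4.3589)
(2040 + u) + L(2) = (2040 + √19) - 41*2² = (2040 + √19) - 41*4 = (2040 + √19) - 164 = 1876 + √19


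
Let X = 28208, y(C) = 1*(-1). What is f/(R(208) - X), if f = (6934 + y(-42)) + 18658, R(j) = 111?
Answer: -25591/28097 ≈ -0.91081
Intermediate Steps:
y(C) = -1
f = 25591 (f = (6934 - 1) + 18658 = 6933 + 18658 = 25591)
f/(R(208) - X) = 25591/(111 - 1*28208) = 25591/(111 - 28208) = 25591/(-28097) = 25591*(-1/28097) = -25591/28097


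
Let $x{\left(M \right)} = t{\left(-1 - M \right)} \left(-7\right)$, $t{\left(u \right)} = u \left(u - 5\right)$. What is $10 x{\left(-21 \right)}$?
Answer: $-21000$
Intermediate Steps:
$t{\left(u \right)} = u \left(-5 + u\right)$
$x{\left(M \right)} = - 7 \left(-1 - M\right) \left(-6 - M\right)$ ($x{\left(M \right)} = \left(-1 - M\right) \left(-5 - \left(1 + M\right)\right) \left(-7\right) = \left(-1 - M\right) \left(-6 - M\right) \left(-7\right) = - 7 \left(-1 - M\right) \left(-6 - M\right)$)
$10 x{\left(-21 \right)} = 10 \left(- 7 \left(1 - 21\right) \left(6 - 21\right)\right) = 10 \left(\left(-7\right) \left(-20\right) \left(-15\right)\right) = 10 \left(-2100\right) = -21000$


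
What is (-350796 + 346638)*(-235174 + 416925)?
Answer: -755720658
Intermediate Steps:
(-350796 + 346638)*(-235174 + 416925) = -4158*181751 = -755720658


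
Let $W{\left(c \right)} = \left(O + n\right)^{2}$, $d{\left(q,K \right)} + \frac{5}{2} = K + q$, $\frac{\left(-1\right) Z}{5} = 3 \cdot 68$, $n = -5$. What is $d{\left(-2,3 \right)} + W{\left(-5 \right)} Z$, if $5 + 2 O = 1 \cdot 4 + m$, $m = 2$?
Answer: $- \frac{41313}{2} \approx -20657.0$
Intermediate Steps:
$Z = -1020$ ($Z = - 5 \cdot 3 \cdot 68 = \left(-5\right) 204 = -1020$)
$O = \frac{1}{2}$ ($O = - \frac{5}{2} + \frac{1 \cdot 4 + 2}{2} = - \frac{5}{2} + \frac{4 + 2}{2} = - \frac{5}{2} + \frac{1}{2} \cdot 6 = - \frac{5}{2} + 3 = \frac{1}{2} \approx 0.5$)
$d{\left(q,K \right)} = - \frac{5}{2} + K + q$ ($d{\left(q,K \right)} = - \frac{5}{2} + \left(K + q\right) = - \frac{5}{2} + K + q$)
$W{\left(c \right)} = \frac{81}{4}$ ($W{\left(c \right)} = \left(\frac{1}{2} - 5\right)^{2} = \left(- \frac{9}{2}\right)^{2} = \frac{81}{4}$)
$d{\left(-2,3 \right)} + W{\left(-5 \right)} Z = \left(- \frac{5}{2} + 3 - 2\right) + \frac{81}{4} \left(-1020\right) = - \frac{3}{2} - 20655 = - \frac{41313}{2}$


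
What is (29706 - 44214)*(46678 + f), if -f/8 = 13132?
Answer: 846948024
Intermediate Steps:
f = -105056 (f = -8*13132 = -105056)
(29706 - 44214)*(46678 + f) = (29706 - 44214)*(46678 - 105056) = -14508*(-58378) = 846948024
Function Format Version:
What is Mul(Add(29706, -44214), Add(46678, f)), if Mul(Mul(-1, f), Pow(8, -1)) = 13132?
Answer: 846948024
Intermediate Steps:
f = -105056 (f = Mul(-8, 13132) = -105056)
Mul(Add(29706, -44214), Add(46678, f)) = Mul(Add(29706, -44214), Add(46678, -105056)) = Mul(-14508, -58378) = 846948024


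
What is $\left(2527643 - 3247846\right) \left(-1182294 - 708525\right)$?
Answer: $1361773516257$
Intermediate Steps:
$\left(2527643 - 3247846\right) \left(-1182294 - 708525\right) = \left(-720203\right) \left(-1890819\right) = 1361773516257$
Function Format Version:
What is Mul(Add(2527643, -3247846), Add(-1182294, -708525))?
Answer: 1361773516257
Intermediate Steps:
Mul(Add(2527643, -3247846), Add(-1182294, -708525)) = Mul(-720203, -1890819) = 1361773516257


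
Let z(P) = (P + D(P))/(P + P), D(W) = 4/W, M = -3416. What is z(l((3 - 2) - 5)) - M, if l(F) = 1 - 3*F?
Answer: 1154781/338 ≈ 3416.5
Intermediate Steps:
z(P) = (P + 4/P)/(2*P) (z(P) = (P + 4/P)/(P + P) = (P + 4/P)/((2*P)) = (P + 4/P)*(1/(2*P)) = (P + 4/P)/(2*P))
z(l((3 - 2) - 5)) - M = (½ + 2/(1 - 3*((3 - 2) - 5))²) - 1*(-3416) = (½ + 2/(1 - 3*(1 - 5))²) + 3416 = (½ + 2/(1 - 3*(-4))²) + 3416 = (½ + 2/(1 + 12)²) + 3416 = (½ + 2/13²) + 3416 = (½ + 2*(1/169)) + 3416 = (½ + 2/169) + 3416 = 173/338 + 3416 = 1154781/338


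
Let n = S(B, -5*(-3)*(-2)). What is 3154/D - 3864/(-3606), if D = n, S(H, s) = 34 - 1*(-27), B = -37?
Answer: 1934838/36661 ≈ 52.776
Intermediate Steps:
S(H, s) = 61 (S(H, s) = 34 + 27 = 61)
n = 61
D = 61
3154/D - 3864/(-3606) = 3154/61 - 3864/(-3606) = 3154*(1/61) - 3864*(-1/3606) = 3154/61 + 644/601 = 1934838/36661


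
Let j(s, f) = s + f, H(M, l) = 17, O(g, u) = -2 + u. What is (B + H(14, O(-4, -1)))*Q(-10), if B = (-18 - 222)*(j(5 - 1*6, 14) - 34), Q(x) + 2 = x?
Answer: -60684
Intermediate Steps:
Q(x) = -2 + x
j(s, f) = f + s
B = 5040 (B = (-18 - 222)*((14 + (5 - 1*6)) - 34) = -240*((14 + (5 - 6)) - 34) = -240*((14 - 1) - 34) = -240*(13 - 34) = -240*(-21) = 5040)
(B + H(14, O(-4, -1)))*Q(-10) = (5040 + 17)*(-2 - 10) = 5057*(-12) = -60684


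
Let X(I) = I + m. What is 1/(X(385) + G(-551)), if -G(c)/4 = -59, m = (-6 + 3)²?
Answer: 1/630 ≈ 0.0015873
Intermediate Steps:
m = 9 (m = (-3)² = 9)
G(c) = 236 (G(c) = -4*(-59) = 236)
X(I) = 9 + I (X(I) = I + 9 = 9 + I)
1/(X(385) + G(-551)) = 1/((9 + 385) + 236) = 1/(394 + 236) = 1/630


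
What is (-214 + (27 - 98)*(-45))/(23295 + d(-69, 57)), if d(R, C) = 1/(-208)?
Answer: 620048/4845359 ≈ 0.12797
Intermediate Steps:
d(R, C) = -1/208
(-214 + (27 - 98)*(-45))/(23295 + d(-69, 57)) = (-214 + (27 - 98)*(-45))/(23295 - 1/208) = (-214 - 71*(-45))/(4845359/208) = (-214 + 3195)*(208/4845359) = 2981*(208/4845359) = 620048/4845359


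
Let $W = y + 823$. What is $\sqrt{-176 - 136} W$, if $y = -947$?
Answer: $- 248 i \sqrt{78} \approx - 2190.3 i$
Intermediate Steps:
$W = -124$ ($W = -947 + 823 = -124$)
$\sqrt{-176 - 136} W = \sqrt{-176 - 136} \left(-124\right) = \sqrt{-312} \left(-124\right) = 2 i \sqrt{78} \left(-124\right) = - 248 i \sqrt{78}$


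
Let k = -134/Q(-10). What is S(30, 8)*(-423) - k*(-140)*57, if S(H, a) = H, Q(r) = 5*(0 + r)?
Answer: 43482/5 ≈ 8696.4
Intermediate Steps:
Q(r) = 5*r
k = 67/25 (k = -134/(5*(-10)) = -134/(-50) = -134*(-1/50) = 67/25 ≈ 2.6800)
S(30, 8)*(-423) - k*(-140)*57 = 30*(-423) - (67/25)*(-140)*57 = -12690 - (-1876)*57/5 = -12690 - 1*(-106932/5) = -12690 + 106932/5 = 43482/5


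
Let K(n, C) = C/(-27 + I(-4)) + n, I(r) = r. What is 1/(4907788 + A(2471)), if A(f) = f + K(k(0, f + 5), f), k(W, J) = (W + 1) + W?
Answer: 31/152215589 ≈ 2.0366e-7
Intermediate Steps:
k(W, J) = 1 + 2*W (k(W, J) = (1 + W) + W = 1 + 2*W)
K(n, C) = n - C/31 (K(n, C) = C/(-27 - 4) + n = C/(-31) + n = -C/31 + n = n - C/31)
A(f) = 1 + 30*f/31 (A(f) = f + ((1 + 2*0) - f/31) = f + ((1 + 0) - f/31) = f + (1 - f/31) = 1 + 30*f/31)
1/(4907788 + A(2471)) = 1/(4907788 + (1 + (30/31)*2471)) = 1/(4907788 + (1 + 74130/31)) = 1/(4907788 + 74161/31) = 1/(152215589/31) = 31/152215589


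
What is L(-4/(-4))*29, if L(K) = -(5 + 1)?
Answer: -174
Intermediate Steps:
L(K) = -6 (L(K) = -1*6 = -6)
L(-4/(-4))*29 = -6*29 = -174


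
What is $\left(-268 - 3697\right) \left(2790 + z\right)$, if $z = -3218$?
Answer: $1697020$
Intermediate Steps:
$\left(-268 - 3697\right) \left(2790 + z\right) = \left(-268 - 3697\right) \left(2790 - 3218\right) = \left(-3965\right) \left(-428\right) = 1697020$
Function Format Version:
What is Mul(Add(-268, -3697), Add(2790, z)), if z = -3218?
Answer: 1697020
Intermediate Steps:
Mul(Add(-268, -3697), Add(2790, z)) = Mul(Add(-268, -3697), Add(2790, -3218)) = Mul(-3965, -428) = 1697020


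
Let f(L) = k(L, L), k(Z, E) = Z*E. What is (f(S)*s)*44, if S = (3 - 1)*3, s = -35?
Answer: -55440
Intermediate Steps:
k(Z, E) = E*Z
S = 6 (S = 2*3 = 6)
f(L) = L**2 (f(L) = L*L = L**2)
(f(S)*s)*44 = (6**2*(-35))*44 = (36*(-35))*44 = -1260*44 = -55440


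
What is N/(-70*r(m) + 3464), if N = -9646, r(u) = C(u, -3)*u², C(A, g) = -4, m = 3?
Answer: -4823/2992 ≈ -1.6120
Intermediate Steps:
r(u) = -4*u²
N/(-70*r(m) + 3464) = -9646/(-(-280)*3² + 3464) = -9646/(-(-280)*9 + 3464) = -9646/(-70*(-36) + 3464) = -9646/(2520 + 3464) = -9646/5984 = -9646*1/5984 = -4823/2992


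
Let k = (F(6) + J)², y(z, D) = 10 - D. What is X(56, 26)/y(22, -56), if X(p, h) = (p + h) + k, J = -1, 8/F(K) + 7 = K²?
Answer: 69403/55506 ≈ 1.2504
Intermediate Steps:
F(K) = 8/(-7 + K²)
k = 441/841 (k = (8/(-7 + 6²) - 1)² = (8/(-7 + 36) - 1)² = (8/29 - 1)² = (-21/29)² = 441/841 ≈ 0.52438)
X(p, h) = 441/841 + h + p (X(p, h) = (p + h) + 441/841 = (h + p) + 441/841 = 441/841 + h + p)
X(56, 26)/y(22, -56) = (441/841 + 26 + 56)/(10 - 1*(-56)) = 69403/(841*(10 + 56)) = (69403/841)/66 = (69403/841)*(1/66) = 69403/55506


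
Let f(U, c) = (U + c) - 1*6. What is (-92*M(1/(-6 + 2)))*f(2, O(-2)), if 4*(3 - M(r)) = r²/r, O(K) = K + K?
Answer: 2254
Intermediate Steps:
O(K) = 2*K
f(U, c) = -6 + U + c (f(U, c) = (U + c) - 6 = -6 + U + c)
M(r) = 3 - r/4 (M(r) = 3 - r²/(4*r) = 3 - r/4)
(-92*M(1/(-6 + 2)))*f(2, O(-2)) = (-92*(3 - 1/(4*(-6 + 2))))*(-6 + 2 + 2*(-2)) = (-92*(3 - ¼/(-4)))*(-6 + 2 - 4) = -92*(3 - ¼*(-¼))*(-8) = -92*(3 + 1/16)*(-8) = -92*49/16*(-8) = -1127/4*(-8) = 2254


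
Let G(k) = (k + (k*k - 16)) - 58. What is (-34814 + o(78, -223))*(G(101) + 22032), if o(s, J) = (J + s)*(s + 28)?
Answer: -1618935840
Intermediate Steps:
G(k) = -74 + k + k² (G(k) = (k + (k² - 16)) - 58 = (k + (-16 + k²)) - 58 = (-16 + k + k²) - 58 = -74 + k + k²)
o(s, J) = (28 + s)*(J + s) (o(s, J) = (J + s)*(28 + s) = (28 + s)*(J + s))
(-34814 + o(78, -223))*(G(101) + 22032) = (-34814 + (78² + 28*(-223) + 28*78 - 223*78))*((-74 + 101 + 101²) + 22032) = (-34814 + (6084 - 6244 + 2184 - 17394))*((-74 + 101 + 10201) + 22032) = (-34814 - 15370)*(10228 + 22032) = -50184*32260 = -1618935840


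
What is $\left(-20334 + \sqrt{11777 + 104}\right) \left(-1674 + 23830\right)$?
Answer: $-448105100$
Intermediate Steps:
$\left(-20334 + \sqrt{11777 + 104}\right) \left(-1674 + 23830\right) = \left(-20334 + \sqrt{11881}\right) 22156 = \left(-20334 + 109\right) 22156 = \left(-20225\right) 22156 = -448105100$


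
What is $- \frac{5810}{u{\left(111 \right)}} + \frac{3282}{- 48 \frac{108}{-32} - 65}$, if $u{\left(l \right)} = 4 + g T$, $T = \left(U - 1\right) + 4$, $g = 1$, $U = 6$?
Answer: $- \frac{520904}{1261} \approx -413.09$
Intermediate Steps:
$T = 9$ ($T = \left(6 - 1\right) + 4 = 5 + 4 = 9$)
$u{\left(l \right)} = 13$ ($u{\left(l \right)} = 4 + 1 \cdot 9 = 4 + 9 = 13$)
$- \frac{5810}{u{\left(111 \right)}} + \frac{3282}{- 48 \frac{108}{-32} - 65} = - \frac{5810}{13} + \frac{3282}{- 48 \frac{108}{-32} - 65} = \left(-5810\right) \frac{1}{13} + \frac{3282}{- 48 \cdot 108 \left(- \frac{1}{32}\right) - 65} = - \frac{5810}{13} + \frac{3282}{\left(-48\right) \left(- \frac{27}{8}\right) - 65} = - \frac{5810}{13} + \frac{3282}{162 - 65} = - \frac{5810}{13} + \frac{3282}{97} = - \frac{520904}{1261}$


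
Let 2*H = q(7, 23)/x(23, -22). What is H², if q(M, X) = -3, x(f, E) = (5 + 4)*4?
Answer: 1/576 ≈ 0.0017361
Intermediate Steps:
x(f, E) = 36 (x(f, E) = 9*4 = 36)
H = -1/24 (H = (-3/36)/2 = (-3*1/36)/2 = (½)*(-1/12) = -1/24 ≈ -0.041667)
H² = (-1/24)² = 1/576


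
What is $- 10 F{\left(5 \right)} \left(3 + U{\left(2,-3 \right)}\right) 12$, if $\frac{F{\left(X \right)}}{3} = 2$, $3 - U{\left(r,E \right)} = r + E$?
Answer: $-5040$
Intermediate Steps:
$U{\left(r,E \right)} = 3 - E - r$ ($U{\left(r,E \right)} = 3 - \left(r + E\right) = 3 - \left(E + r\right) = 3 - E - r$)
$F{\left(X \right)} = 6$ ($F{\left(X \right)} = 3 \cdot 2 = 6$)
$- 10 F{\left(5 \right)} \left(3 + U{\left(2,-3 \right)}\right) 12 = - 10 \cdot 6 \left(3 - -4\right) 12 = - 10 \cdot 6 \left(3 + \left(3 + 3 - 2\right)\right) 12 = - 10 \cdot 6 \left(3 + 4\right) 12 = - 10 \cdot 6 \cdot 7 \cdot 12 = \left(-10\right) 42 \cdot 12 = \left(-420\right) 12 = -5040$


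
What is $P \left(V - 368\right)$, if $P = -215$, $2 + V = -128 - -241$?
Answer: $55255$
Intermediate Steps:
$V = 111$ ($V = -2 - -113 = -2 + \left(-128 + 241\right) = -2 + 113 = 111$)
$P \left(V - 368\right) = - 215 \left(111 - 368\right) = \left(-215\right) \left(-257\right) = 55255$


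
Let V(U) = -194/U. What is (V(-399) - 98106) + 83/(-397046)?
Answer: -15542008361717/158421354 ≈ -98106.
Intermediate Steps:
(V(-399) - 98106) + 83/(-397046) = (-194/(-399) - 98106) + 83/(-397046) = (-194*(-1/399) - 98106) + 83*(-1/397046) = (194/399 - 98106) - 83/397046 = -39144100/399 - 83/397046 = -15542008361717/158421354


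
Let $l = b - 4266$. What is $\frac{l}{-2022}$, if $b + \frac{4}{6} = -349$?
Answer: $\frac{13847}{6066} \approx 2.2827$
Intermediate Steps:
$b = - \frac{1049}{3}$ ($b = - \frac{2}{3} - 349 = - \frac{1049}{3} \approx -349.67$)
$l = - \frac{13847}{3}$ ($l = - \frac{1049}{3} - 4266 = - \frac{13847}{3} \approx -4615.7$)
$\frac{l}{-2022} = - \frac{13847}{3 \left(-2022\right)} = \left(- \frac{13847}{3}\right) \left(- \frac{1}{2022}\right) = \frac{13847}{6066}$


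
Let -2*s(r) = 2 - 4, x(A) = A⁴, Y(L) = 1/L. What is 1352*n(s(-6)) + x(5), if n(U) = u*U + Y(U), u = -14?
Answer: -16951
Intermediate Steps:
Y(L) = 1/L
s(r) = 1 (s(r) = -(2 - 4)/2 = -½*(-2) = 1)
n(U) = 1/U - 14*U (n(U) = -14*U + 1/U = 1/U - 14*U)
1352*n(s(-6)) + x(5) = 1352*(1/1 - 14*1) + 5⁴ = 1352*(1 - 14) + 625 = 1352*(-13) + 625 = -17576 + 625 = -16951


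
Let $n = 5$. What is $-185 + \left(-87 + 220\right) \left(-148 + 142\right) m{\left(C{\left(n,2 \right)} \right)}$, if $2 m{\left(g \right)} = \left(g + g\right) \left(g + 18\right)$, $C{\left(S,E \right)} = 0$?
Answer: $-185$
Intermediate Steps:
$m{\left(g \right)} = g \left(18 + g\right)$ ($m{\left(g \right)} = \frac{\left(g + g\right) \left(g + 18\right)}{2} = \frac{2 g \left(18 + g\right)}{2} = g \left(18 + g\right)$)
$-185 + \left(-87 + 220\right) \left(-148 + 142\right) m{\left(C{\left(n,2 \right)} \right)} = -185 + \left(-87 + 220\right) \left(-148 + 142\right) 0 \left(18 + 0\right) = -185 + 133 \left(-6\right) 0 \cdot 18 = -185 - 0 = -185 + 0 = -185$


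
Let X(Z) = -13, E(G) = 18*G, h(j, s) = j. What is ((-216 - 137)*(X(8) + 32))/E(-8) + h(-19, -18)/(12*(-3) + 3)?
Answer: 74689/1584 ≈ 47.152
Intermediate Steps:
((-216 - 137)*(X(8) + 32))/E(-8) + h(-19, -18)/(12*(-3) + 3) = ((-216 - 137)*(-13 + 32))/((18*(-8))) - 19/(12*(-3) + 3) = -353*19/(-144) - 19/(-36 + 3) = -6707*(-1/144) - 19/(-33) = 6707/144 - 19*(-1/33) = 6707/144 + 19/33 = 74689/1584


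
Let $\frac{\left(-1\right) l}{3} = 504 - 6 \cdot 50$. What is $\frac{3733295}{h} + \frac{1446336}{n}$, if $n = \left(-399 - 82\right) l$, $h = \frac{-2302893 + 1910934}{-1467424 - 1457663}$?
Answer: $\frac{29764864921183163}{1068349581} \approx 2.7861 \cdot 10^{7}$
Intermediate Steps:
$l = -612$ ($l = - 3 \left(504 - 6 \cdot 50\right) = - 3 \left(504 - 300\right) = \left(-3\right) 204 = -612$)
$h = \frac{130653}{975029}$ ($h = - \frac{391959}{-2925087} = \left(-391959\right) \left(- \frac{1}{2925087}\right) = \frac{130653}{975029} \approx 0.134$)
$n = 294372$ ($n = \left(-399 - 82\right) \left(-612\right) = \left(-481\right) \left(-612\right) = 294372$)
$\frac{3733295}{h} + \frac{1446336}{n} = \frac{3733295}{\frac{130653}{975029}} + \frac{1446336}{294372} = 3733295 \cdot \frac{975029}{130653} + 1446336 \cdot \frac{1}{294372} = \frac{3640070890555}{130653} + \frac{40176}{8177} = \frac{29764864921183163}{1068349581}$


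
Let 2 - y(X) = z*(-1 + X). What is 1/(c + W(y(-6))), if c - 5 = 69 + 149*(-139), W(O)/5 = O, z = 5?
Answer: -1/20452 ≈ -4.8895e-5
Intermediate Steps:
y(X) = 7 - 5*X (y(X) = 2 - 5*(-1 + X) = 2 - (-5 + 5*X) = 2 + (5 - 5*X) = 7 - 5*X)
W(O) = 5*O
c = -20637 (c = 5 + (69 + 149*(-139)) = 5 + (69 - 20711) = 5 - 20642 = -20637)
1/(c + W(y(-6))) = 1/(-20637 + 5*(7 - 5*(-6))) = 1/(-20637 + 5*(7 + 30)) = 1/(-20637 + 5*37) = 1/(-20637 + 185) = 1/(-20452) = -1/20452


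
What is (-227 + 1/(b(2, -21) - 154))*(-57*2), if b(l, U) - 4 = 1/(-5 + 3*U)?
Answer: 263989230/10201 ≈ 25879.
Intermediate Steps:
b(l, U) = 4 + 1/(-5 + 3*U)
(-227 + 1/(b(2, -21) - 154))*(-57*2) = (-227 + 1/((-19 + 12*(-21))/(-5 + 3*(-21)) - 154))*(-57*2) = (-227 + 1/((-19 - 252)/(-5 - 63) - 154))*(-114) = (-227 + 1/(-271/(-68) - 154))*(-114) = (-227 + 1/(-1/68*(-271) - 154))*(-114) = (-227 + 1/(271/68 - 154))*(-114) = (-227 + 1/(-10201/68))*(-114) = (-227 - 68/10201)*(-114) = -2315695/10201*(-114) = 263989230/10201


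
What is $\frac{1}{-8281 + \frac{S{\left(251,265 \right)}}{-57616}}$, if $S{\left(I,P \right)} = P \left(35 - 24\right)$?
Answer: $- \frac{57616}{477121011} \approx -0.00012076$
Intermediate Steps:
$S{\left(I,P \right)} = 11 P$ ($S{\left(I,P \right)} = P \left(35 - 24\right) = P 11 = 11 P$)
$\frac{1}{-8281 + \frac{S{\left(251,265 \right)}}{-57616}} = \frac{1}{-8281 + \frac{11 \cdot 265}{-57616}} = \frac{1}{-8281 + 2915 \left(- \frac{1}{57616}\right)} = \frac{1}{-8281 - \frac{2915}{57616}} = \frac{1}{- \frac{477121011}{57616}} = - \frac{57616}{477121011}$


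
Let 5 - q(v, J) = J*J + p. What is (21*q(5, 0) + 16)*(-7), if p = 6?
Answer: 35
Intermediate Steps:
q(v, J) = -1 - J² (q(v, J) = 5 - (J*J + 6) = 5 - (J² + 6) = 5 - (6 + J²) = 5 + (-6 - J²) = -1 - J²)
(21*q(5, 0) + 16)*(-7) = (21*(-1 - 1*0²) + 16)*(-7) = (21*(-1 - 1*0) + 16)*(-7) = (21*(-1 + 0) + 16)*(-7) = (21*(-1) + 16)*(-7) = (-21 + 16)*(-7) = -5*(-7) = 35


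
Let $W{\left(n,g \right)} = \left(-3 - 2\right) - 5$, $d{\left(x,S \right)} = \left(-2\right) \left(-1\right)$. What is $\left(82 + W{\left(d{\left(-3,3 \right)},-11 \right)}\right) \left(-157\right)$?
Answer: $-11304$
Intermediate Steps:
$d{\left(x,S \right)} = 2$
$W{\left(n,g \right)} = -10$ ($W{\left(n,g \right)} = -5 - 5 = -10$)
$\left(82 + W{\left(d{\left(-3,3 \right)},-11 \right)}\right) \left(-157\right) = \left(82 - 10\right) \left(-157\right) = 72 \left(-157\right) = -11304$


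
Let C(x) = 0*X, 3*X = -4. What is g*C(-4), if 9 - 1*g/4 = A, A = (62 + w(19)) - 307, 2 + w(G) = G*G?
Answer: 0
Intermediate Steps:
X = -4/3 (X = (⅓)*(-4) = -4/3 ≈ -1.3333)
C(x) = 0 (C(x) = 0*(-4/3) = 0)
w(G) = -2 + G² (w(G) = -2 + G*G = -2 + G²)
A = 114 (A = (62 + (-2 + 19²)) - 307 = (62 + (-2 + 361)) - 307 = (62 + 359) - 307 = 421 - 307 = 114)
g = -420 (g = 36 - 4*114 = 36 - 456 = -420)
g*C(-4) = -420*0 = 0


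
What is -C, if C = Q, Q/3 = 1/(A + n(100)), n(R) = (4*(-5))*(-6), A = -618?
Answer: 1/166 ≈ 0.0060241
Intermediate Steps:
n(R) = 120 (n(R) = -20*(-6) = 120)
Q = -1/166 (Q = 3/(-618 + 120) = 3/(-498) = 3*(-1/498) = -1/166 ≈ -0.0060241)
C = -1/166 ≈ -0.0060241
-C = -1*(-1/166) = 1/166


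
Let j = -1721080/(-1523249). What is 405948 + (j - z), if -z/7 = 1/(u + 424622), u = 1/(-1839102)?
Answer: 482892905342075335801262/1189540436930880307 ≈ 4.0595e+5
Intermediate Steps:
u = -1/1839102 ≈ -5.4374e-7
z = -12873714/780923169443 (z = -7/(-1/1839102 + 424622) = -7/780923169443/1839102 = -7*1839102/780923169443 = -12873714/780923169443 ≈ -1.6485e-5)
j = 1721080/1523249 (j = -1721080*(-1/1523249) = 1721080/1523249 ≈ 1.1299)
405948 + (j - z) = 405948 + (1721080/1523249 - 1*(-12873714/780923169443)) = 405948 + (1721080/1523249 + 12873714/780923169443) = 405948 + 1344050858336935226/1189540436930880307 = 482892905342075335801262/1189540436930880307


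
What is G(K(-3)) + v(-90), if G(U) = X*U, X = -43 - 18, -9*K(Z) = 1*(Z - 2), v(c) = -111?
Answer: -1304/9 ≈ -144.89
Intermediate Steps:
K(Z) = 2/9 - Z/9 (K(Z) = -(Z - 2)/9 = -(-2 + Z)/9 = 2/9 - Z/9)
X = -61
G(U) = -61*U
G(K(-3)) + v(-90) = -61*(2/9 - ⅑*(-3)) - 111 = -61*(2/9 + ⅓) - 111 = -61*5/9 - 111 = -305/9 - 111 = -1304/9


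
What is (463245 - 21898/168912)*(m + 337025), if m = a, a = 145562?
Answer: 18880641503370577/84456 ≈ 2.2356e+11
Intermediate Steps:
m = 145562
(463245 - 21898/168912)*(m + 337025) = (463245 - 21898/168912)*(145562 + 337025) = (463245 - 21898*1/168912)*482587 = (463245 - 10949/84456)*482587 = (39123808771/84456)*482587 = 18880641503370577/84456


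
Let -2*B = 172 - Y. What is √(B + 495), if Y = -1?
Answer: √1634/2 ≈ 20.211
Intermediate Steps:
B = -173/2 (B = -(172 - 1*(-1))/2 = -(172 + 1)/2 = -½*173 = -173/2 ≈ -86.500)
√(B + 495) = √(-173/2 + 495) = √(817/2) = √1634/2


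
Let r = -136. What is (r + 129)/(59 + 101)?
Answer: -7/160 ≈ -0.043750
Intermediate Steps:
(r + 129)/(59 + 101) = (-136 + 129)/(59 + 101) = -7/160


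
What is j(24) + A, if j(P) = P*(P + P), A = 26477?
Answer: 27629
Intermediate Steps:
j(P) = 2*P² (j(P) = P*(2*P) = 2*P²)
j(24) + A = 2*24² + 26477 = 2*576 + 26477 = 1152 + 26477 = 27629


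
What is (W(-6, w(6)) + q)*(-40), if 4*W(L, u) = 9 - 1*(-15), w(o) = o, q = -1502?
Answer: 59840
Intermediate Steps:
W(L, u) = 6 (W(L, u) = (9 - 1*(-15))/4 = (9 + 15)/4 = (1/4)*24 = 6)
(W(-6, w(6)) + q)*(-40) = (6 - 1502)*(-40) = -1496*(-40) = 59840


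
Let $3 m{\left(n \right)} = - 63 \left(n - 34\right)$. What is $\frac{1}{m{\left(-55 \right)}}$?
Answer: $\frac{1}{1869} \approx 0.00053505$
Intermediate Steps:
$m{\left(n \right)} = 714 - 21 n$ ($m{\left(n \right)} = \frac{\left(-63\right) \left(n - 34\right)}{3} = \frac{\left(-63\right) \left(-34 + n\right)}{3} = \frac{2142 - 63 n}{3} = 714 - 21 n$)
$\frac{1}{m{\left(-55 \right)}} = \frac{1}{714 - -1155} = \frac{1}{714 + 1155} = \frac{1}{1869}$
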